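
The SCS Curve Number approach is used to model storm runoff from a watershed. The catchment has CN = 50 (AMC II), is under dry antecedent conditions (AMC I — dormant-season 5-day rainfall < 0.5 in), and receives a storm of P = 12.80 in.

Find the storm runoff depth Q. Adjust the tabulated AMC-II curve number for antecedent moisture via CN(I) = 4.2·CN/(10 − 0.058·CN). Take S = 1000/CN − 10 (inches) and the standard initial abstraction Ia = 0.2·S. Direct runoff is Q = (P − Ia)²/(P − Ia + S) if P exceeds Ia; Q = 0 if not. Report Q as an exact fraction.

Adjust CN=50 to AMC I: 4.2·50/(10 − 0.058·50) → 210 ÷ (71/10) = 2100/71 ≈ 29.577
Retention S: 1000/CN − 10 with CN=29.577 → S = 500/21 ≈ 23.810 in
Ia = 0.2S: 0.2·23.810 = 4.762 in (exactly 100/21)
Excess rainfall: 12.800 − 4.762 = 8.038 in; P > Ia so Q > 0
Q: (844/105)² ÷ (3344/105) = 44521/21945 in (≈ 2.029 in)

Q = 44521/21945 in ≈ 2.029 in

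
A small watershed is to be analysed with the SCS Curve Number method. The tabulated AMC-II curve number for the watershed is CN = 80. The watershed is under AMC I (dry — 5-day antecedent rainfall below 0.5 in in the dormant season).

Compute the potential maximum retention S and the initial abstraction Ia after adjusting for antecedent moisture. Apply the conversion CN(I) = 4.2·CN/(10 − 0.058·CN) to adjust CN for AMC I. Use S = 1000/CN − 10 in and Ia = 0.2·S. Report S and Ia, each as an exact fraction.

S = 125/21 in ≈ 5.952 in; Ia = 25/21 in ≈ 1.190 in

CN(I) from CN(II)=80: (4.2·80)/(10 − 0.058·80) = 4200/67 ≈ 62.687
Max retention: S = 1000/(4200/67) − 10 = 125/21 in (≈ 5.952 in)
Ia = 0.2S: 0.2·5.952 = 1.190 in (exactly 25/21)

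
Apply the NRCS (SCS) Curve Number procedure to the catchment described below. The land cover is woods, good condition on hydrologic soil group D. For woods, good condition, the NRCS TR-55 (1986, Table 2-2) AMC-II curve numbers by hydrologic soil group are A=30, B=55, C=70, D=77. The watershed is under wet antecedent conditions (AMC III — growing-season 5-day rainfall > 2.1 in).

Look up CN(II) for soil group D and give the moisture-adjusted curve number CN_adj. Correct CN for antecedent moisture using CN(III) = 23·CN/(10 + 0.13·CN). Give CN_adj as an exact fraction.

NRCS table: woods, good condition, soil group D → CN(II) = 77
Wet (AMC III): CN(III) = 23·77/(10 + 0.13·77) = 1771/(2001/100) = 7700/87 ≈ 88.506

CN_adj = 7700/87 ≈ 88.506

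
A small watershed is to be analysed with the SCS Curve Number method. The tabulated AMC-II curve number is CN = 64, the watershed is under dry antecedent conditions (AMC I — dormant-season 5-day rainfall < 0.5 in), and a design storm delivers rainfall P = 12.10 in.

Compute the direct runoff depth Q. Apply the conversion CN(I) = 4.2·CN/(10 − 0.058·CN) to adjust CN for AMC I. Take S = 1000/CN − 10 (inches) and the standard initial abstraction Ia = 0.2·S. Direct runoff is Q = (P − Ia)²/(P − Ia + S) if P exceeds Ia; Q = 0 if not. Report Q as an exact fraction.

Dry (AMC I): CN(I) = 4.2·64/(10 − 0.058·64) = (1344/5)/(786/125) = 5600/131 ≈ 42.748
Retention S: 1000/CN − 10 with CN=42.748 → S = 375/28 ≈ 13.393 in
Ia = 0.2·(375/28) = 75/28 in ≈ 2.679 in
Excess rainfall: 12.100 − 2.679 = 9.421 in; P > Ia so Q > 0
Q: (1319/140)² ÷ (1597/70) = 1739761/447160 in (≈ 3.891 in)

Q = 1739761/447160 in ≈ 3.891 in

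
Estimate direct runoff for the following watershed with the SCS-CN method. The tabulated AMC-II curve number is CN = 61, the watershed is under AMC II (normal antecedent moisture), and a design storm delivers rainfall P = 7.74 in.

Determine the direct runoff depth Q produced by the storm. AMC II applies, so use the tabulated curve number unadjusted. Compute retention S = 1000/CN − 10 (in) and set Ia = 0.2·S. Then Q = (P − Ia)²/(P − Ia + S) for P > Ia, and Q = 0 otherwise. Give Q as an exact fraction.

AMC II — tabulated CN = 61 applies directly.
Retention S: 1000/CN − 10 with CN=61.000 → S = 390/61 ≈ 6.393 in
Initial abstraction Ia = S/5 = (390/61)/5 = 78/61 ≈ 1.279 in
Since P=7.740 > Ia=1.279: effective rainfall P−Ia = 19707/3050 in
Q: (19707/3050)² ÷ (39207/3050) = 129455283/39860450 in (≈ 3.248 in)

Q = 129455283/39860450 in ≈ 3.248 in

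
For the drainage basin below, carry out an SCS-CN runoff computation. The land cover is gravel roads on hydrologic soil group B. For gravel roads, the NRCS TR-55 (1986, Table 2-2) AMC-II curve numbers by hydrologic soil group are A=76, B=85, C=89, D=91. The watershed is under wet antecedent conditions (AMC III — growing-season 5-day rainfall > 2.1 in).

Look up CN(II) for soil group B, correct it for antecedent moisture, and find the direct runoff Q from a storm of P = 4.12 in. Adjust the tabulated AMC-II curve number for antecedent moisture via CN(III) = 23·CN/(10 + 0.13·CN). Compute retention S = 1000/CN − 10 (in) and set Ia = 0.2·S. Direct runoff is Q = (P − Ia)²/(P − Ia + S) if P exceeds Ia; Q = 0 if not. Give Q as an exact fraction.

Q = 1503345529/452318575 in ≈ 3.324 in

NRCS table: gravel roads, soil group B → CN(II) = 85
CN(III) from CN(II)=85: (23·85)/(10 + 0.13·85) = 39100/421 ≈ 92.874
S = 1000/(39100/421) − 10 = 300/391 in ≈ 0.767 in
Initial abstraction Ia = S/5 = (300/391)/5 = 60/391 ≈ 0.153 in
Since P=4.120 > Ia=0.153: effective rainfall P−Ia = 38773/9775 in
Runoff Q = (P−Ia)²/(P−Ia+S) = (3.967)²/(3.967+0.767) = 1503345529/452318575 ≈ 3.324 in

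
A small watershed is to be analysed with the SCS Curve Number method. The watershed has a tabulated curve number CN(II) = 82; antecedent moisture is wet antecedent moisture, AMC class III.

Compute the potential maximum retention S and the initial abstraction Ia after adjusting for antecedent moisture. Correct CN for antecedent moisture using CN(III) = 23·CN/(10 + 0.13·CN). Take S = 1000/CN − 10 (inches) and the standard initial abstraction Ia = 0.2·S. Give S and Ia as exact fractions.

S = 900/943 in ≈ 0.954 in; Ia = 180/943 in ≈ 0.191 in

Wet (AMC III): CN(III) = 23·82/(10 + 0.13·82) = 1886/(1033/50) = 94300/1033 ≈ 91.288
S = 1000/(94300/1033) − 10 = 900/943 in ≈ 0.954 in
Ia = 0.2·(900/943) = 180/943 in ≈ 0.191 in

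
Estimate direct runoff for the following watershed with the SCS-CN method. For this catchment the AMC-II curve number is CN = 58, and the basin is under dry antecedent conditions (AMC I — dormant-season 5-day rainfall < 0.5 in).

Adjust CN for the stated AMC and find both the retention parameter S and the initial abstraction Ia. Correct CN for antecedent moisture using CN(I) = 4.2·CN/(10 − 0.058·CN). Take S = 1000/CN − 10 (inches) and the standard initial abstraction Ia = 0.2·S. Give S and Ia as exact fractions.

S = 500/29 in ≈ 17.241 in; Ia = 100/29 in ≈ 3.448 in

CN(I) from CN(II)=58: (4.2·58)/(10 − 0.058·58) = 2900/79 ≈ 36.709
Max retention: S = 1000/(2900/79) − 10 = 500/29 in (≈ 17.241 in)
Ia = 0.2S: 0.2·17.241 = 3.448 in (exactly 100/29)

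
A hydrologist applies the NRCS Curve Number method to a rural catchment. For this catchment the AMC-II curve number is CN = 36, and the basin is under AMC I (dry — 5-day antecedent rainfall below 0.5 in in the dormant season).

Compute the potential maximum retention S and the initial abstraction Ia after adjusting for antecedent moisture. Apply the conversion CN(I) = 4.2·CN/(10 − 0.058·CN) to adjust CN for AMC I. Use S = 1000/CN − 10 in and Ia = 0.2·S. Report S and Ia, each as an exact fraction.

Adjust CN=36 to AMC I: 4.2·36/(10 − 0.058·36) → (756/5) ÷ (989/125) = 18900/989 ≈ 19.110
Max retention: S = 1000/(18900/989) − 10 = 8000/189 in (≈ 42.328 in)
Ia = 0.2S: 0.2·42.328 = 8.466 in (exactly 1600/189)

S = 8000/189 in ≈ 42.328 in; Ia = 1600/189 in ≈ 8.466 in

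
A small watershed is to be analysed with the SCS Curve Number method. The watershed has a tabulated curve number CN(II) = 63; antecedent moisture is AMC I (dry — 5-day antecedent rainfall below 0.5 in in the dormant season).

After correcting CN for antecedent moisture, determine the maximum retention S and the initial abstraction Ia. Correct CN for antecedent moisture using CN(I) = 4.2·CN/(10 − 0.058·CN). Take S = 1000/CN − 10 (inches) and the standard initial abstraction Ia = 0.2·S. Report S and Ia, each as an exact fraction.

S = 18500/1323 in ≈ 13.983 in; Ia = 3700/1323 in ≈ 2.797 in

Dry (AMC I): CN(I) = 4.2·63/(10 − 0.058·63) = (1323/5)/(3173/500) = 132300/3173 ≈ 41.696
Retention S: 1000/CN − 10 with CN=41.696 → S = 18500/1323 ≈ 13.983 in
Ia = 0.2S: 0.2·13.983 = 2.797 in (exactly 3700/1323)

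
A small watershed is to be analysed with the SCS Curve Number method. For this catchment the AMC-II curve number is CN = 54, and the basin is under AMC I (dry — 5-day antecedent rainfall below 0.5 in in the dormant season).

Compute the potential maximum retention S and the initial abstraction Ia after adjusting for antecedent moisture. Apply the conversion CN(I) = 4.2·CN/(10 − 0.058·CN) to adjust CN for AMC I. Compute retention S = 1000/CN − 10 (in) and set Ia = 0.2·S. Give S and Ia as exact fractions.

CN(I) from CN(II)=54: (4.2·54)/(10 − 0.058·54) = 56700/1717 ≈ 33.023
S = 1000/(56700/1717) − 10 = 11500/567 in ≈ 20.282 in
Initial abstraction Ia = S/5 = (11500/567)/5 = 2300/567 ≈ 4.056 in

S = 11500/567 in ≈ 20.282 in; Ia = 2300/567 in ≈ 4.056 in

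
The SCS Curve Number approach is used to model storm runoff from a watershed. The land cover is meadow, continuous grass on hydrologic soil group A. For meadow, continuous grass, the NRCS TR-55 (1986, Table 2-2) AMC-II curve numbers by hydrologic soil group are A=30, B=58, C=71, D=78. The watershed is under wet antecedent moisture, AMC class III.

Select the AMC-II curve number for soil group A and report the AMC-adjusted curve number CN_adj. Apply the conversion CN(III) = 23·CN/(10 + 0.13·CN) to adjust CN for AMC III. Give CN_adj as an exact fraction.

CN_adj = 6900/139 ≈ 49.640

NRCS table: meadow, continuous grass, soil group A → CN(II) = 30
Adjust CN=30 to AMC III: 23·30/(10 + 0.13·30) → 690 ÷ (139/10) = 6900/139 ≈ 49.640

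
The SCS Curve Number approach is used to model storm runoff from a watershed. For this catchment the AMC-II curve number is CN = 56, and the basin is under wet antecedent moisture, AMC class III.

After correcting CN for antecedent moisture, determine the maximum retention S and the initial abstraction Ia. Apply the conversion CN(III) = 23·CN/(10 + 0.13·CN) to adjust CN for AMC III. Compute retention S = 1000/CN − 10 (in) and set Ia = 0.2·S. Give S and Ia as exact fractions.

S = 550/161 in ≈ 3.416 in; Ia = 110/161 in ≈ 0.683 in

Wet (AMC III): CN(III) = 23·56/(10 + 0.13·56) = 1288/(432/25) = 4025/54 ≈ 74.537
Max retention: S = 1000/(4025/54) − 10 = 550/161 in (≈ 3.416 in)
Initial abstraction Ia = S/5 = (550/161)/5 = 110/161 ≈ 0.683 in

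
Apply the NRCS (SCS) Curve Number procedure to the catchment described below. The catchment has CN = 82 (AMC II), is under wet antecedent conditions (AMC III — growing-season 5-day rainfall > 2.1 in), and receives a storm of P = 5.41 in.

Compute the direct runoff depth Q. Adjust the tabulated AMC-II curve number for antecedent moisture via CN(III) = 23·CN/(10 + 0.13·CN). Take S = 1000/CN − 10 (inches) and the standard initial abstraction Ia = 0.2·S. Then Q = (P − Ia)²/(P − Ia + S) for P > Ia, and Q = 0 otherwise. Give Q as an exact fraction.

Q = 242224418569/54897970900 in ≈ 4.412 in

CN(III) from CN(II)=82: (23·82)/(10 + 0.13·82) = 94300/1033 ≈ 91.288
Max retention: S = 1000/(94300/1033) − 10 = 900/943 in (≈ 0.954 in)
Initial abstraction Ia = S/5 = (900/943)/5 = 180/943 ≈ 0.191 in
Excess rainfall: 5.410 − 0.191 = 5.219 in; P > Ia so Q > 0
Q = (492163/94300)²/((492163/94300) + 900/943) = (242224418569/8892490000)/(582163/94300) = 242224418569/54897970900 in ≈ 4.412 in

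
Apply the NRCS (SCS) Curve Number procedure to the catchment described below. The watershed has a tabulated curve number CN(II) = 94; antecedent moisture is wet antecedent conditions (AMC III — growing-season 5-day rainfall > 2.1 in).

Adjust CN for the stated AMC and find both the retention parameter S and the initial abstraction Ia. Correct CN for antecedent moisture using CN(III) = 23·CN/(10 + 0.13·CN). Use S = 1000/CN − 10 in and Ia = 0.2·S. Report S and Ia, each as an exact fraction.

CN(III) from CN(II)=94: (23·94)/(10 + 0.13·94) = 108100/1111 ≈ 97.300
S = 1000/(108100/1111) − 10 = 300/1081 in ≈ 0.278 in
Ia = 0.2S: 0.2·0.278 = 0.056 in (exactly 60/1081)

S = 300/1081 in ≈ 0.278 in; Ia = 60/1081 in ≈ 0.056 in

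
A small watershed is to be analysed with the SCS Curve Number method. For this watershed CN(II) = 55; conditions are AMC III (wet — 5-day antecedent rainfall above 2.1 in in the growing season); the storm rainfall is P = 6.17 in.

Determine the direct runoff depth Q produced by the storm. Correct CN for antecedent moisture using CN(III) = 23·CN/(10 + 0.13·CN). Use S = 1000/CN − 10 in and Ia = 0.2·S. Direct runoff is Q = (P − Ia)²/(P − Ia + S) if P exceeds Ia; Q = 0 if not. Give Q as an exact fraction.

Wet (AMC III): CN(III) = 23·55/(10 + 0.13·55) = 1265/(343/20) = 25300/343 ≈ 73.761
Retention S: 1000/CN − 10 with CN=73.761 → S = 900/253 ≈ 3.557 in
Initial abstraction Ia = S/5 = (900/253)/5 = 180/253 ≈ 0.711 in
Excess rainfall: 6.170 − 0.711 = 5.459 in; P > Ia so Q > 0
Q: (138101/25300)² ÷ (228101/25300) = 19071886201/5770955300 in (≈ 3.305 in)

Q = 19071886201/5770955300 in ≈ 3.305 in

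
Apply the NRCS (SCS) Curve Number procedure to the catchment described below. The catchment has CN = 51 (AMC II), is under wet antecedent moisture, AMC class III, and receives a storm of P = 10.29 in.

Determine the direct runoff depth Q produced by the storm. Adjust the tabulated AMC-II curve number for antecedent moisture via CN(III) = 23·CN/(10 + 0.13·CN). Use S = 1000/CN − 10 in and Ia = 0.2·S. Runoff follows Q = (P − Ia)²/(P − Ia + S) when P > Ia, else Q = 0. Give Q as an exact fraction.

Q = 25100381761/3827850900 in ≈ 6.557 in

Wet (AMC III): CN(III) = 23·51/(10 + 0.13·51) = 1173/(1663/100) = 117300/1663 ≈ 70.535
Max retention: S = 1000/(117300/1663) − 10 = 4900/1173 in (≈ 4.177 in)
Initial abstraction Ia = S/5 = (4900/1173)/5 = 980/1173 ≈ 0.835 in
Excess rainfall: 10.290 − 0.835 = 9.455 in; P > Ia so Q > 0
Q: (1109017/117300)² ÷ (1599017/117300) = 25100381761/3827850900 in (≈ 6.557 in)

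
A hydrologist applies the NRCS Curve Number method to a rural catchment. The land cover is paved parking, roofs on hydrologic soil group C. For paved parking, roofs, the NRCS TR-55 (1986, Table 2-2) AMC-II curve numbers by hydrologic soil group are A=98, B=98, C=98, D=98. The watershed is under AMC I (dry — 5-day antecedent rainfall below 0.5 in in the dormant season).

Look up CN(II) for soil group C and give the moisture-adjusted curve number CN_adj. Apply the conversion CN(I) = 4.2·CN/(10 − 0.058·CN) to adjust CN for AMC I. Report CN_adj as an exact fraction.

NRCS table: paved parking, roofs, soil group C → CN(II) = 98
CN(I) from CN(II)=98: (4.2·98)/(10 − 0.058·98) = 102900/1079 ≈ 95.366

CN_adj = 102900/1079 ≈ 95.366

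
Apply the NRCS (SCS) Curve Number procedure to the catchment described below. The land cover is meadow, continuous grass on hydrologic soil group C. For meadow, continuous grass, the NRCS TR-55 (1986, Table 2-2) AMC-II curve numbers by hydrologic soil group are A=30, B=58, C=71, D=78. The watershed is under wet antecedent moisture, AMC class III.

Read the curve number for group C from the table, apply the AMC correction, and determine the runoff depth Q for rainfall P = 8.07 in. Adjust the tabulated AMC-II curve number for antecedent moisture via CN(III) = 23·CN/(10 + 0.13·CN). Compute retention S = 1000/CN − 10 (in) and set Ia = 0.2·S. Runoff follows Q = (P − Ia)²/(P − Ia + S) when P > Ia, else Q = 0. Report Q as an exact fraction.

Q = 1587174148561/253087402300 in ≈ 6.271 in

NRCS table: meadow, continuous grass, soil group C → CN(II) = 71
Wet (AMC III): CN(III) = 23·71/(10 + 0.13·71) = 1633/(1923/100) = 163300/1923 ≈ 84.919
Retention S: 1000/CN − 10 with CN=84.919 → S = 2900/1633 ≈ 1.776 in
Ia = 0.2S: 0.2·1.776 = 0.355 in (exactly 580/1633)
P − Ia = 8.070 − 0.355 = 1259831/163300 ≈ 7.715 in (> 0, runoff occurs)
Q: (1259831/163300)² ÷ (1549831/163300) = 1587174148561/253087402300 in (≈ 6.271 in)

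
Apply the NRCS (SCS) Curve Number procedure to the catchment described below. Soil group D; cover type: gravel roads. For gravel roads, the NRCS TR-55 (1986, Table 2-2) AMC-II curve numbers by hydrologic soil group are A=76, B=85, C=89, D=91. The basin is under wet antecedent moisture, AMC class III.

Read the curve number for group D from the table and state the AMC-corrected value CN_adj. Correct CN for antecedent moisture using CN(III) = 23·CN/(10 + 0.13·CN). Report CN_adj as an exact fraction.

NRCS table: gravel roads, soil group D → CN(II) = 91
Wet (AMC III): CN(III) = 23·91/(10 + 0.13·91) = 2093/(2183/100) = 209300/2183 ≈ 95.877

CN_adj = 209300/2183 ≈ 95.877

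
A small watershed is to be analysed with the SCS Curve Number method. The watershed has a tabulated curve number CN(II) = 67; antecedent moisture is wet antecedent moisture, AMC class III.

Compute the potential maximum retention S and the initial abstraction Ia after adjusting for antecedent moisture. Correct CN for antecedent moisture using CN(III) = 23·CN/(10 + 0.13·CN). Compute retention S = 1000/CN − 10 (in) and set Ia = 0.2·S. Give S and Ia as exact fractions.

S = 3300/1541 in ≈ 2.141 in; Ia = 660/1541 in ≈ 0.428 in

Wet (AMC III): CN(III) = 23·67/(10 + 0.13·67) = 1541/(1871/100) = 154100/1871 ≈ 82.362
S = 1000/(154100/1871) − 10 = 3300/1541 in ≈ 2.141 in
Initial abstraction Ia = S/5 = (3300/1541)/5 = 660/1541 ≈ 0.428 in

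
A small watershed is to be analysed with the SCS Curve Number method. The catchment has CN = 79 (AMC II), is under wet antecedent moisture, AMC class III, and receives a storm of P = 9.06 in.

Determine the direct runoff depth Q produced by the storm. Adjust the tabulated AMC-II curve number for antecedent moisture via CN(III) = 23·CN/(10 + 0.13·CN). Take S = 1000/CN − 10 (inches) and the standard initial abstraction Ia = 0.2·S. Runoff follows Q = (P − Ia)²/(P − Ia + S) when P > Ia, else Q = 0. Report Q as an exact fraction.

Q = 71485112689/9156680650 in ≈ 7.807 in

CN(III) from CN(II)=79: (23·79)/(10 + 0.13·79) = 181700/2027 ≈ 89.640
Retention S: 1000/CN − 10 with CN=89.640 → S = 2100/1817 ≈ 1.156 in
Initial abstraction Ia = S/5 = (2100/1817)/5 = 420/1817 ≈ 0.231 in
Excess rainfall: 9.060 − 0.231 = 8.829 in; P > Ia so Q > 0
Runoff Q = (P−Ia)²/(P−Ia+S) = (8.829)²/(8.829+1.156) = 71485112689/9156680650 ≈ 7.807 in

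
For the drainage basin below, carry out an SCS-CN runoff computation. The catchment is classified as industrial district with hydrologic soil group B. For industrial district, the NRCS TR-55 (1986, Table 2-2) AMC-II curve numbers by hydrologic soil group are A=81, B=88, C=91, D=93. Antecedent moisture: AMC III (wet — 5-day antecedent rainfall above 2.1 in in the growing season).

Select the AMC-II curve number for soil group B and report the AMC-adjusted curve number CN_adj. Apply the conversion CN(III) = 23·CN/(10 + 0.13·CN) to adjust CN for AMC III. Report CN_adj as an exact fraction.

NRCS table: industrial district, soil group B → CN(II) = 88
CN(III) from CN(II)=88: (23·88)/(10 + 0.13·88) = 6325/67 ≈ 94.403

CN_adj = 6325/67 ≈ 94.403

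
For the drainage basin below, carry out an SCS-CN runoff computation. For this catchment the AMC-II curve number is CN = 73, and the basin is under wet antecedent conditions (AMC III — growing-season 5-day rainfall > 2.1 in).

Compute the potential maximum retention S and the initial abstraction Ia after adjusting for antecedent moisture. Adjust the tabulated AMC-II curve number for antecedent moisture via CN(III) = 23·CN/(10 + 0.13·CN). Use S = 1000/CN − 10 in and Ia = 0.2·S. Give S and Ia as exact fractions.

S = 2700/1679 in ≈ 1.608 in; Ia = 540/1679 in ≈ 0.322 in

CN(III) from CN(II)=73: (23·73)/(10 + 0.13·73) = 167900/1949 ≈ 86.147
Max retention: S = 1000/(167900/1949) − 10 = 2700/1679 in (≈ 1.608 in)
Ia = 0.2·(2700/1679) = 540/1679 in ≈ 0.322 in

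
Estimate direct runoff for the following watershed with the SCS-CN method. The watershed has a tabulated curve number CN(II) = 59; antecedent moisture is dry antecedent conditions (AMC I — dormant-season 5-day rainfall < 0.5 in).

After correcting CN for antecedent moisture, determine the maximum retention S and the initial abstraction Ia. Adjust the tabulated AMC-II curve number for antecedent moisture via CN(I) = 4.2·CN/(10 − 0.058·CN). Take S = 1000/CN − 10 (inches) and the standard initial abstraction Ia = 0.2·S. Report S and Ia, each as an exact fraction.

CN(I) from CN(II)=59: (4.2·59)/(10 − 0.058·59) = 123900/3289 ≈ 37.671
Max retention: S = 1000/(123900/3289) − 10 = 20500/1239 in (≈ 16.546 in)
Initial abstraction Ia = S/5 = (20500/1239)/5 = 4100/1239 ≈ 3.309 in

S = 20500/1239 in ≈ 16.546 in; Ia = 4100/1239 in ≈ 3.309 in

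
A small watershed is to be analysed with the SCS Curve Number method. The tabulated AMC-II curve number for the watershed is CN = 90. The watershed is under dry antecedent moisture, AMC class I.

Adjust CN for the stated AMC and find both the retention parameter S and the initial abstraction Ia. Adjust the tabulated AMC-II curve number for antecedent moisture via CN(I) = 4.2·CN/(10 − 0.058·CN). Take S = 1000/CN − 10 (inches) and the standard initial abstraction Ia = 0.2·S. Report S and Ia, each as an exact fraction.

S = 500/189 in ≈ 2.646 in; Ia = 100/189 in ≈ 0.529 in

CN(I) from CN(II)=90: (4.2·90)/(10 − 0.058·90) = 18900/239 ≈ 79.079
Retention S: 1000/CN − 10 with CN=79.079 → S = 500/189 ≈ 2.646 in
Ia = 0.2S: 0.2·2.646 = 0.529 in (exactly 100/189)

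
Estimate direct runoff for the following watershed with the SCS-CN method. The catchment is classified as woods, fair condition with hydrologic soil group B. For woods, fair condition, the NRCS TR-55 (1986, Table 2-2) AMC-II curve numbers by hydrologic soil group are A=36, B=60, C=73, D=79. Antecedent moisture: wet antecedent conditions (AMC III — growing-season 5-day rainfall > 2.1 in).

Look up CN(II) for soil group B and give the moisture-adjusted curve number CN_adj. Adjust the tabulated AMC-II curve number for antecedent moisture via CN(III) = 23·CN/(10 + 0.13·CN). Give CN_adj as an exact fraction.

NRCS table: woods, fair condition, soil group B → CN(II) = 60
Wet (AMC III): CN(III) = 23·60/(10 + 0.13·60) = 1380/(89/5) = 6900/89 ≈ 77.528

CN_adj = 6900/89 ≈ 77.528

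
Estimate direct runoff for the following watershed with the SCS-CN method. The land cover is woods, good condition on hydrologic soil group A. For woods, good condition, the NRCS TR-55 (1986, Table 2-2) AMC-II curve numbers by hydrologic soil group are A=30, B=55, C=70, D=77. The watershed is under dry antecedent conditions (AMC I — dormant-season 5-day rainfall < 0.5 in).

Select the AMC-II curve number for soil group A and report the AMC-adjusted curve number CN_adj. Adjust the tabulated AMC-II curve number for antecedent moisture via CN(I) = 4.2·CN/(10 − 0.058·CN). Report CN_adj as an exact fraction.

CN_adj = 900/59 ≈ 15.254

NRCS table: woods, good condition, soil group A → CN(II) = 30
Adjust CN=30 to AMC I: 4.2·30/(10 − 0.058·30) → 126 ÷ (413/50) = 900/59 ≈ 15.254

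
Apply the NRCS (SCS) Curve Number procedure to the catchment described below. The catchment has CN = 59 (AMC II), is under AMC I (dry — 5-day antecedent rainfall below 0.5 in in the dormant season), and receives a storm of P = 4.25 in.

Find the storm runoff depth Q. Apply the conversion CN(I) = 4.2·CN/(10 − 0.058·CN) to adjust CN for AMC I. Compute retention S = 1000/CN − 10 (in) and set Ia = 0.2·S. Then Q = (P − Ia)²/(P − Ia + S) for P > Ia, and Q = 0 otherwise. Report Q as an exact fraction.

Q = 21743569/429501828 in ≈ 0.051 in

Adjust CN=59 to AMC I: 4.2·59/(10 − 0.058·59) → (1239/5) ÷ (3289/500) = 123900/3289 ≈ 37.671
S = 1000/(123900/3289) − 10 = 20500/1239 in ≈ 16.546 in
Ia = 0.2·(20500/1239) = 4100/1239 in ≈ 3.309 in
P − Ia = 4.250 − 3.309 = 4663/4956 ≈ 0.941 in (> 0, runoff occurs)
Q: (4663/4956)² ÷ (86663/4956) = 21743569/429501828 in (≈ 0.051 in)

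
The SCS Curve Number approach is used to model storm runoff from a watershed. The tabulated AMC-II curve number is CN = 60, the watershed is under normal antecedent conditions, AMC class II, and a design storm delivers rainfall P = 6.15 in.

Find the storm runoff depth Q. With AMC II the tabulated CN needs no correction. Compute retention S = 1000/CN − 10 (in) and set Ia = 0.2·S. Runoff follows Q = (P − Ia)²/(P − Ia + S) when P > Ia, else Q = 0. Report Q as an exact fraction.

CN(II) = 60; AMC II needs no correction.
S = 1000/60 − 10 = 20/3 in ≈ 6.667 in
Initial abstraction Ia = S/5 = (20/3)/5 = 4/3 ≈ 1.333 in
Since P=6.150 > Ia=1.333: effective rainfall P−Ia = 289/60 in
Runoff Q = (P−Ia)²/(P−Ia+S) = (4.817)²/(4.817+6.667) = 83521/41340 ≈ 2.020 in

Q = 83521/41340 in ≈ 2.020 in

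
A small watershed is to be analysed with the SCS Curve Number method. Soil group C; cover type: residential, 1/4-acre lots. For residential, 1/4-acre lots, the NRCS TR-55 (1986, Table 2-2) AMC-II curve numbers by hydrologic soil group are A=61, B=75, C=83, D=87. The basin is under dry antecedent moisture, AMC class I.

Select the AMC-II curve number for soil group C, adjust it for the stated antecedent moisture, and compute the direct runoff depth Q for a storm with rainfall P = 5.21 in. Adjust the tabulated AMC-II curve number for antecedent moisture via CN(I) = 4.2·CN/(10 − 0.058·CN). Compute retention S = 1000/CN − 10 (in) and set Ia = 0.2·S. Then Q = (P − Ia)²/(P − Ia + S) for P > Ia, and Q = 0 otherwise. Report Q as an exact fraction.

NRCS table: residential, 1/4-acre lots, soil group C → CN(II) = 83
Adjust CN=83 to AMC I: 4.2·83/(10 − 0.058·83) → (1743/5) ÷ (2593/500) = 174300/2593 ≈ 67.219
Max retention: S = 1000/(174300/2593) − 10 = 8500/1743 in (≈ 4.877 in)
Ia = 0.2S: 0.2·4.877 = 0.975 in (exactly 1700/1743)
P − Ia = 5.210 − 0.975 = 738103/174300 ≈ 4.235 in (> 0, runoff occurs)
Runoff Q = (P−Ia)²/(P−Ia+S) = (4.235)²/(4.235+4.877) = 544796038609/276806352900 ≈ 1.968 in

Q = 544796038609/276806352900 in ≈ 1.968 in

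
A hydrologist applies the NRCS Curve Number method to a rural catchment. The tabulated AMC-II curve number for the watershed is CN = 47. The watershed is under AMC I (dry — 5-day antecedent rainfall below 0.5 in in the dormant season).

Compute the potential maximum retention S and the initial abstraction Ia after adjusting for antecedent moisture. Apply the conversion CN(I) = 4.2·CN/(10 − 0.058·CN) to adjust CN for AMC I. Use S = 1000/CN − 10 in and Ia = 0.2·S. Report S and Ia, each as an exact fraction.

Dry (AMC I): CN(I) = 4.2·47/(10 − 0.058·47) = (987/5)/(3637/500) = 98700/3637 ≈ 27.138
Retention S: 1000/CN − 10 with CN=27.138 → S = 26500/987 ≈ 26.849 in
Initial abstraction Ia = S/5 = (26500/987)/5 = 5300/987 ≈ 5.370 in

S = 26500/987 in ≈ 26.849 in; Ia = 5300/987 in ≈ 5.370 in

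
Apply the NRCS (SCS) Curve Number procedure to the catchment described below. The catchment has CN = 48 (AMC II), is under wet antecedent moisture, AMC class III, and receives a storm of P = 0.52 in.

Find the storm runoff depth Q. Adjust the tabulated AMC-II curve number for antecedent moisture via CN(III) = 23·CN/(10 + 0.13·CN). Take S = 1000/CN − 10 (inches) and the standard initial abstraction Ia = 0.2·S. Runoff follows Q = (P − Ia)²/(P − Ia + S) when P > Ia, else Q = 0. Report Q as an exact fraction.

Adjust CN=48 to AMC III: 23·48/(10 + 0.13·48) → 1104 ÷ (406/25) = 13800/203 ≈ 67.980
Retention S: 1000/CN − 10 with CN=67.980 → S = 325/69 ≈ 4.710 in
Ia = 0.2·(325/69) = 65/69 in ≈ 0.942 in
P = 0.520 ≤ Ia = 0.942 in: entire storm abstracted, Q = 0.

Q = 0 in ≈ 0.000 in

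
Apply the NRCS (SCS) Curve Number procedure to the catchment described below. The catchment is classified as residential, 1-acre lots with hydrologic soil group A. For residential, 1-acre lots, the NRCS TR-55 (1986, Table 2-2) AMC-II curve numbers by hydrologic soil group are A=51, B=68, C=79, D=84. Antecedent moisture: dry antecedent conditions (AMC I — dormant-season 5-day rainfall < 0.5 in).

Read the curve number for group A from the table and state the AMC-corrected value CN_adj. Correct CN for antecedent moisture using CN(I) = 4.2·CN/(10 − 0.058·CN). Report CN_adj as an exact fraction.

CN_adj = 15300/503 ≈ 30.417

NRCS table: residential, 1-acre lots, soil group A → CN(II) = 51
Adjust CN=51 to AMC I: 4.2·51/(10 − 0.058·51) → (1071/5) ÷ (3521/500) = 15300/503 ≈ 30.417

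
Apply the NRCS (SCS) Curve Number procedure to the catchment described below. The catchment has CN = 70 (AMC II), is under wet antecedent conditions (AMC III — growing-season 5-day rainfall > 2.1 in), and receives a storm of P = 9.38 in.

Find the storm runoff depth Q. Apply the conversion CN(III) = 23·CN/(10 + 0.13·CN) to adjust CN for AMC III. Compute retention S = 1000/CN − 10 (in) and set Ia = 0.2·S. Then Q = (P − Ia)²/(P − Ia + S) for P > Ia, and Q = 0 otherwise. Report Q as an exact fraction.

Q = 5257555081/704447450 in ≈ 7.463 in

Wet (AMC III): CN(III) = 23·70/(10 + 0.13·70) = 1610/(191/10) = 16100/191 ≈ 84.293
Max retention: S = 1000/(16100/191) − 10 = 300/161 in (≈ 1.863 in)
Ia = 0.2S: 0.2·1.863 = 0.373 in (exactly 60/161)
P − Ia = 9.380 − 0.373 = 72509/8050 ≈ 9.007 in (> 0, runoff occurs)
Runoff Q = (P−Ia)²/(P−Ia+S) = (9.007)²/(9.007+1.863) = 5257555081/704447450 ≈ 7.463 in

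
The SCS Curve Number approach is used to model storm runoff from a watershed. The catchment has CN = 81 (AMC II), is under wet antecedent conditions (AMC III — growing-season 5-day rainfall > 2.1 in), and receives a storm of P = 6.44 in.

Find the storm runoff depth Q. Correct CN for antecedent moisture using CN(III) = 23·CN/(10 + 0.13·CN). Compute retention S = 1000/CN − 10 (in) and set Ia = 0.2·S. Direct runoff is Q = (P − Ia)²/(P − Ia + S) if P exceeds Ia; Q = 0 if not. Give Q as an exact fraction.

Q = 84357136249/15739695225 in ≈ 5.360 in

CN(III) from CN(II)=81: (23·81)/(10 + 0.13·81) = 186300/2053 ≈ 90.745
Max retention: S = 1000/(186300/2053) − 10 = 1900/1863 in (≈ 1.020 in)
Ia = 0.2S: 0.2·1.020 = 0.204 in (exactly 380/1863)
P − Ia = 6.440 − 0.204 = 290443/46575 ≈ 6.236 in (> 0, runoff occurs)
Q: (290443/46575)² ÷ (337943/46575) = 84357136249/15739695225 in (≈ 5.360 in)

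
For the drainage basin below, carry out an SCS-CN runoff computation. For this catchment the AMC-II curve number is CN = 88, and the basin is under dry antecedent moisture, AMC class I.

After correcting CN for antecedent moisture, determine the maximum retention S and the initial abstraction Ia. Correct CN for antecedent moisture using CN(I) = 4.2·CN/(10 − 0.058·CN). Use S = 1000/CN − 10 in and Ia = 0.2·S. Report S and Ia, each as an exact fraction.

Dry (AMC I): CN(I) = 4.2·88/(10 − 0.058·88) = (1848/5)/(612/125) = 3850/51 ≈ 75.490
Max retention: S = 1000/(3850/51) − 10 = 250/77 in (≈ 3.247 in)
Ia = 0.2S: 0.2·3.247 = 0.649 in (exactly 50/77)

S = 250/77 in ≈ 3.247 in; Ia = 50/77 in ≈ 0.649 in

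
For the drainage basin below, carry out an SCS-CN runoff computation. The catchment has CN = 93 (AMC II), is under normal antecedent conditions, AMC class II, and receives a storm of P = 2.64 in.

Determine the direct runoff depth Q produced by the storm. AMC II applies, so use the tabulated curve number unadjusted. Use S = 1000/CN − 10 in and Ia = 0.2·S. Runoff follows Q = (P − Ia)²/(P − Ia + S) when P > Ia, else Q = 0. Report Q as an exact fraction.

Average conditions: CN = 93 (no AMC adjustment).
S = 1000/93 − 10 = 70/93 in ≈ 0.753 in
Ia = 0.2·(70/93) = 14/93 in ≈ 0.151 in
Since P=2.640 > Ia=0.151: effective rainfall P−Ia = 5788/2325 in
Runoff Q = (P−Ia)²/(P−Ia+S) = (2.489)²/(2.489+0.753) = 16750472/8762925 ≈ 1.912 in

Q = 16750472/8762925 in ≈ 1.912 in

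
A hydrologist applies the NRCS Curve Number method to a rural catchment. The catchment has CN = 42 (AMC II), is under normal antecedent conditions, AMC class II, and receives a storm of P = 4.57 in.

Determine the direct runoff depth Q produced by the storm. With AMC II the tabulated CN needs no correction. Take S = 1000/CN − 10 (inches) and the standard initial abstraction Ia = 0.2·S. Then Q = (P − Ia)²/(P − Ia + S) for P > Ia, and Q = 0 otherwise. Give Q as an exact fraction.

Average conditions: CN = 42 (no AMC adjustment).
Retention S: 1000/CN − 10 with CN=42.000 → S = 290/21 ≈ 13.810 in
Ia = 0.2S: 0.2·13.810 = 2.762 in (exactly 58/21)
P − Ia = 4.570 − 2.762 = 3797/2100 ≈ 1.808 in (> 0, runoff occurs)
Q = (3797/2100)²/((3797/2100) + 290/21) = (14417209/4410000)/(32797/2100) = 14417209/68873700 in ≈ 0.209 in

Q = 14417209/68873700 in ≈ 0.209 in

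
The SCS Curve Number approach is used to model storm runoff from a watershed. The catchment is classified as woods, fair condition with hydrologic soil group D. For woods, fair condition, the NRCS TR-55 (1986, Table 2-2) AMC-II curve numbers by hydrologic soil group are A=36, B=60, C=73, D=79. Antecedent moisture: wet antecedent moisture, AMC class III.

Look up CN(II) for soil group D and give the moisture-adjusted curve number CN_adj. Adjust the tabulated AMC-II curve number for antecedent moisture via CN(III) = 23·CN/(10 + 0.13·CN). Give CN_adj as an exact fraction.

NRCS table: woods, fair condition, soil group D → CN(II) = 79
Wet (AMC III): CN(III) = 23·79/(10 + 0.13·79) = 1817/(2027/100) = 181700/2027 ≈ 89.640

CN_adj = 181700/2027 ≈ 89.640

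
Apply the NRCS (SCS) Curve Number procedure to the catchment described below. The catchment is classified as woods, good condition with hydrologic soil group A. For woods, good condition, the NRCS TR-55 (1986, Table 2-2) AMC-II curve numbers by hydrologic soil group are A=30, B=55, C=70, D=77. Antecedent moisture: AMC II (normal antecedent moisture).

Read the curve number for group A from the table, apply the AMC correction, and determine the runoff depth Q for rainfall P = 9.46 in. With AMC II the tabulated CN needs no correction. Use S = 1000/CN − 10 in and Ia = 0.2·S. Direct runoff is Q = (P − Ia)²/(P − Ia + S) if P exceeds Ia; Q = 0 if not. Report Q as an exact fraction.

NRCS table: woods, good condition, soil group A → CN(II) = 30
CN(II) = 30; AMC II needs no correction.
S = 1000/30 − 10 = 70/3 in ≈ 23.333 in
Ia = 0.2·(70/3) = 14/3 in ≈ 4.667 in
Excess rainfall: 9.460 − 4.667 = 4.793 in; P > Ia so Q > 0
Runoff Q = (P−Ia)²/(P−Ia+S) = (4.793)²/(4.793+23.333) = 516961/632850 ≈ 0.817 in

Q = 516961/632850 in ≈ 0.817 in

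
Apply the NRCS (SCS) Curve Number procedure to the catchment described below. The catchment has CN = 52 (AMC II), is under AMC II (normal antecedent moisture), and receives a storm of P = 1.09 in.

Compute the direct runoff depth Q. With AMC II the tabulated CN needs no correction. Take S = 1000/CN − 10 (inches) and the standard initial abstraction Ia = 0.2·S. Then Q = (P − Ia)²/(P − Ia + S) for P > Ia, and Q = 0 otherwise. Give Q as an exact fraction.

AMC II — tabulated CN = 52 applies directly.
S = 1000/52 − 10 = 120/13 in ≈ 9.231 in
Ia = 0.2S: 0.2·9.231 = 1.846 in (exactly 24/13)
P = 1.090 ≤ Ia = 1.846 in: entire storm abstracted, Q = 0.

Q = 0 in ≈ 0.000 in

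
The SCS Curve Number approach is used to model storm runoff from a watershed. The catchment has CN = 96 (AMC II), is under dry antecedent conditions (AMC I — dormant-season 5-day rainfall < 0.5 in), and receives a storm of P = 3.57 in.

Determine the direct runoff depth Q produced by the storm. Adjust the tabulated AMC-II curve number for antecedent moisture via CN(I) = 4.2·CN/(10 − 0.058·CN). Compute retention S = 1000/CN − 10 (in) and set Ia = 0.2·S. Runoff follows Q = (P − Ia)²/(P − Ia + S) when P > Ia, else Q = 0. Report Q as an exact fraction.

Q = 451180081/173193300 in ≈ 2.605 in

Adjust CN=96 to AMC I: 4.2·96/(10 − 0.058·96) → (2016/5) ÷ (554/125) = 25200/277 ≈ 90.975
Max retention: S = 1000/(25200/277) − 10 = 125/126 in (≈ 0.992 in)
Ia = 0.2S: 0.2·0.992 = 0.198 in (exactly 25/126)
P − Ia = 3.570 − 0.198 = 21241/6300 ≈ 3.372 in (> 0, runoff occurs)
Q = (21241/6300)²/((21241/6300) + 125/126) = (451180081/39690000)/(27491/6300) = 451180081/173193300 in ≈ 2.605 in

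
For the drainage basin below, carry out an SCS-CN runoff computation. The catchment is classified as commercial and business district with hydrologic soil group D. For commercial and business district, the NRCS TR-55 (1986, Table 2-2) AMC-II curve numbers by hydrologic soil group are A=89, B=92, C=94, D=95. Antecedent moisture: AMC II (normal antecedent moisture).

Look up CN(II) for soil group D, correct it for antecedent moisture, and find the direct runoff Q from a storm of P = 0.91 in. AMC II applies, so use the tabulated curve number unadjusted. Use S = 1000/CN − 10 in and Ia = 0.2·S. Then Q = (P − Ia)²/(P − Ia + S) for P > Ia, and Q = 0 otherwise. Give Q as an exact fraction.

Q = 2337841/4805100 in ≈ 0.487 in

NRCS table: commercial and business district, soil group D → CN(II) = 95
Average conditions: CN = 95 (no AMC adjustment).
Retention S: 1000/CN − 10 with CN=95.000 → S = 10/19 ≈ 0.526 in
Ia = 0.2S: 0.2·0.526 = 0.105 in (exactly 2/19)
P − Ia = 0.910 − 0.105 = 1529/1900 ≈ 0.805 in (> 0, runoff occurs)
Q = (1529/1900)²/((1529/1900) + 10/19) = (2337841/3610000)/(2529/1900) = 2337841/4805100 in ≈ 0.487 in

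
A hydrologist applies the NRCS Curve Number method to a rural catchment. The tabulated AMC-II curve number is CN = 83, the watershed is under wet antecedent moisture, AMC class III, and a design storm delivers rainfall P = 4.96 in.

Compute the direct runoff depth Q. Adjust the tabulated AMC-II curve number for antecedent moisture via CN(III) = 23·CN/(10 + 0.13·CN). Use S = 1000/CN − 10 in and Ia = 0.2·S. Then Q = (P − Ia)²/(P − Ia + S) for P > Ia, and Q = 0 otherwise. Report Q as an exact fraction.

Q = 13020635664/3229980275 in ≈ 4.031 in

CN(III) from CN(II)=83: (23·83)/(10 + 0.13·83) = 190900/2079 ≈ 91.823
Retention S: 1000/CN − 10 with CN=91.823 → S = 1700/1909 ≈ 0.891 in
Ia = 0.2S: 0.2·0.891 = 0.178 in (exactly 340/1909)
Since P=4.960 > Ia=0.178: effective rainfall P−Ia = 228216/47725 in
Runoff Q = (P−Ia)²/(P−Ia+S) = (4.782)²/(4.782+0.891) = 13020635664/3229980275 ≈ 4.031 in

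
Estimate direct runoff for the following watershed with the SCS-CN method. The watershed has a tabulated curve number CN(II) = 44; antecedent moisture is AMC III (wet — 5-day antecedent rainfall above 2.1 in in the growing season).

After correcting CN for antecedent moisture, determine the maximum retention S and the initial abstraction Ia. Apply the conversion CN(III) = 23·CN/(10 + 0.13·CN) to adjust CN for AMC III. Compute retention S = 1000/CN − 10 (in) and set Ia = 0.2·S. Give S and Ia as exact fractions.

S = 1400/253 in ≈ 5.534 in; Ia = 280/253 in ≈ 1.107 in

CN(III) from CN(II)=44: (23·44)/(10 + 0.13·44) = 25300/393 ≈ 64.377
S = 1000/(25300/393) − 10 = 1400/253 in ≈ 5.534 in
Initial abstraction Ia = S/5 = (1400/253)/5 = 280/253 ≈ 1.107 in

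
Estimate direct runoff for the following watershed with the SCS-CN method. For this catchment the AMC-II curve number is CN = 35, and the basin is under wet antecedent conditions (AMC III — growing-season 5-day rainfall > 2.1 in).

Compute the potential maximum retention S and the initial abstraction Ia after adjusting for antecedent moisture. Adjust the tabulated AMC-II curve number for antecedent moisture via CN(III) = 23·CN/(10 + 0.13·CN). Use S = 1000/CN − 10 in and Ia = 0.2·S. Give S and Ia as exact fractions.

CN(III) from CN(II)=35: (23·35)/(10 + 0.13·35) = 16100/291 ≈ 55.326
Max retention: S = 1000/(16100/291) − 10 = 1300/161 in (≈ 8.075 in)
Initial abstraction Ia = S/5 = (1300/161)/5 = 260/161 ≈ 1.615 in

S = 1300/161 in ≈ 8.075 in; Ia = 260/161 in ≈ 1.615 in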